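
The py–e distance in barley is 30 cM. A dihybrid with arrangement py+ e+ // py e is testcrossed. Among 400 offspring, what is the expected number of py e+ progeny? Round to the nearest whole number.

A map distance of 30 cM corresponds to a recombination frequency of 0.300.
The F1 is py+ e+ / py e, so py e+ is a recombinant gamete class with expected frequency r/2 = 0.300/2 = 0.1500.
Expected number = 0.1500 × 400 = 60.00 ≈ 60.

60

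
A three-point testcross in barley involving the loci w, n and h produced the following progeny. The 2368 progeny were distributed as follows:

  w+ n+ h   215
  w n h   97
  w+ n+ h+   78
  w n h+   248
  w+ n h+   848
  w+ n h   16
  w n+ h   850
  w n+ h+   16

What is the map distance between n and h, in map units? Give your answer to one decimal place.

The two most frequent reciprocal classes, w n+ h and w+ n h+, are the parental types, so the F1 was w n+ h / w+ n h+.
The two rarest classes, w n+ h+ and w+ n h, are the double crossovers. Comparing them with the parentals, only the h allele has switched, so h is the middle locus and the order is n – h – w.
Crossovers in the n–h interval produce the single-crossover classes w n h and w+ n+ h+ (97 + 78 = 175) plus the double crossovers (32).
RF(n–h) = (175 + 32) / 2368 = 207/2368 = 0.0874 → 8.7 map units.

8.7 map units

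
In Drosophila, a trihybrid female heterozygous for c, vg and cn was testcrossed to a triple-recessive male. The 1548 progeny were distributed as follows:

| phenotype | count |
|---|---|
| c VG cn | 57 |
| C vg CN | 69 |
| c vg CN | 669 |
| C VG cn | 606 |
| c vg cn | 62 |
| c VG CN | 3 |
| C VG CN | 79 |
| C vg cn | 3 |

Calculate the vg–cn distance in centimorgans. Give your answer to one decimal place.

The two most frequent reciprocal classes, c vg CN and C VG cn, are the parental types, so the F1 was c vg CN / C VG cn.
The two rarest classes, c VG CN and C vg cn, are the double crossovers. Comparing them with the parentals, only the vg allele has switched, so vg is the middle locus and the order is cn – vg – c.
Crossovers in the cn–vg interval produce the single-crossover classes c vg cn and C VG CN (62 + 79 = 141) plus the double crossovers (6).
RF(cn–vg) = (141 + 6) / 1548 = 147/1548 = 0.0950 → 9.5 centimorgans.

9.5 centimorgans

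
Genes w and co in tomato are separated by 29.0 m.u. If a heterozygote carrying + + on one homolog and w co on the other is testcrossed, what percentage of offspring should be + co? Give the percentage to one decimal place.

14.5%

A map distance of 29.0 m.u. corresponds to a recombination frequency of 0.290.
The F1 is + + / w co, so + co is a recombinant gamete class with expected frequency r/2 = 0.290/2 = 0.1450.
That is 0.1450 = 14.5% of the progeny.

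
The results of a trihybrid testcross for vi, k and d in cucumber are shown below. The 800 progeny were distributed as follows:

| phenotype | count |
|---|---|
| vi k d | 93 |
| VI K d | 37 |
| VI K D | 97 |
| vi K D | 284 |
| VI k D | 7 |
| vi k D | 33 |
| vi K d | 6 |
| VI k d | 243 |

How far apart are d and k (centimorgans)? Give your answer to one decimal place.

The two most frequent reciprocal classes, vi K D and VI k d, are the parental types, so the F1 was vi K D / VI k d.
The two rarest classes, vi K d and VI k D, are the double crossovers. Comparing them with the parentals, only the d allele has switched, so d is the middle locus and the order is vi – d – k.
Crossovers in the d–k interval produce the single-crossover classes vi k D and VI K d (33 + 37 = 70) plus the double crossovers (13).
RF(d–k) = (70 + 13) / 800 = 83/800 = 0.1037 → 10.4 centimorgans.

10.4 centimorgans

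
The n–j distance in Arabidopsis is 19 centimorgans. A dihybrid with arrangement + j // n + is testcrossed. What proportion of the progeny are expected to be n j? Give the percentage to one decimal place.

9.5%

A map distance of 19 centimorgans corresponds to a recombination frequency of 0.190.
The F1 is + j / n +, so n j is a recombinant gamete class with expected frequency r/2 = 0.190/2 = 0.0950.
That is 0.0950 = 9.5% of the progeny.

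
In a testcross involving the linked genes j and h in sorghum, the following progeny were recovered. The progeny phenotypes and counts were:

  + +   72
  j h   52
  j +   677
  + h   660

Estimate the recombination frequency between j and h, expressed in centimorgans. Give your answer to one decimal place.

8.5 centimorgans

The two most frequent classes, + h (660) and j + (677), are the parental types, so the F1 was + h / j +.
The recombinant classes are + + and j h: 72 + 52 = 124.
Recombination frequency = 124/1461 = 0.0849 ≈ 8.5%, i.e. 8.5 centimorgans.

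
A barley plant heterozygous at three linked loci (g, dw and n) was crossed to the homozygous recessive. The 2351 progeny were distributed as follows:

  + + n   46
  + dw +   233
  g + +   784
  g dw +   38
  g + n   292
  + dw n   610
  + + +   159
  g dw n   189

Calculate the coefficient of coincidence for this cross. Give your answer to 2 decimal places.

0.75

The two most frequent reciprocal classes, + dw n and g + +, are the parental types, so the F1 was + dw n / g + +.
The two rarest classes, + + n and g dw +, are the double crossovers. Comparing them with the parentals, only the dw allele has switched, so dw is the middle locus and the order is n – dw – g.
n–dw: (525 + 84)/2351 = 0.2590; dw–g: (348 + 84)/2351 = 0.1838.
Expected DCO frequency = 0.2590 × 0.1838 ≈ 0.04760; observed = 84/2351 ≈ 0.03573.
Coefficient of coincidence = 0.03573/0.04760 ≈ 0.75.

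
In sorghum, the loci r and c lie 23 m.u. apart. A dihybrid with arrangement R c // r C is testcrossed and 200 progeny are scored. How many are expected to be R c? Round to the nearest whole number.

A map distance of 23 m.u. corresponds to a recombination frequency of 0.230.
The F1 is R c / r C, so R c is a parental gamete class with expected frequency (1 − r)/2 = 0.770/2 = 0.3850.
Expected number = 0.3850 × 200 = 77.00 ≈ 77.

77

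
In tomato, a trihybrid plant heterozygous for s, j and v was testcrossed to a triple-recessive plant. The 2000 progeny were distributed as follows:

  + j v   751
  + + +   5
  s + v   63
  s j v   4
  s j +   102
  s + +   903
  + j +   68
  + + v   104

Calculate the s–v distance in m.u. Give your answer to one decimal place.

7.0 m.u.

The two most frequent reciprocal classes, + j v and s + +, are the parental types, so the F1 was + j v / s + +.
The two rarest classes, s j v and + + +, are the double crossovers. Comparing them with the parentals, only the s allele has switched, so s is the middle locus and the order is v – s – j.
Crossovers in the v–s interval produce the single-crossover classes + j + and s + v (68 + 63 = 131) plus the double crossovers (9).
RF(v–s) = (131 + 9) / 2000 = 140/2000 = 0.0700 → 7.0 m.u.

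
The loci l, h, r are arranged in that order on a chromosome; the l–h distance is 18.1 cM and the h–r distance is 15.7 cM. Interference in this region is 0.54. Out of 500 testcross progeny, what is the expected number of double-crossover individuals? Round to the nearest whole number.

Map distances give recombination frequencies of 0.181 and 0.157 for the two intervals.
With interference 0.54 (so coincidence = 0.46), expected double-crossover frequency = 0.181 × 0.157 × 0.46 = 0.01307.
Expected number = 0.01307 × 500 = 6.54 ≈ 7.

7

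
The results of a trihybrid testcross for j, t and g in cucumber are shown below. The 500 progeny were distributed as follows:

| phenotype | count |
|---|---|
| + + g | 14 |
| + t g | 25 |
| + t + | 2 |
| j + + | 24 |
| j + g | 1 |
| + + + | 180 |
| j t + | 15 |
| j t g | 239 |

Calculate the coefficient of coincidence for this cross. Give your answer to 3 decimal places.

The two most frequent reciprocal classes, j t g and + + +, are the parental types, so the F1 was j t g / + + +.
The two rarest classes, j + g and + t +, are the double crossovers. Comparing them with the parentals, only the t allele has switched, so t is the middle locus and the order is j – t – g.
j–t: (49 + 3)/500 = 0.1040; t–g: (29 + 3)/500 = 0.0640.
Expected DCO frequency = 0.1040 × 0.0640 ≈ 0.00666; observed = 3/500 ≈ 0.00600.
Coefficient of coincidence = 0.00600/0.00666 ≈ 0.901.

0.901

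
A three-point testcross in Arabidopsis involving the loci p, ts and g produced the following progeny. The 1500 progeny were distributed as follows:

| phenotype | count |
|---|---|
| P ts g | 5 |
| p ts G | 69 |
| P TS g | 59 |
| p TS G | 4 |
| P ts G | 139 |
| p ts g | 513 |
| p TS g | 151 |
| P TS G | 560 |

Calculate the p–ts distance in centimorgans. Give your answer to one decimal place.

The two most frequent reciprocal classes, p ts g and P TS G, are the parental types, so the F1 was p ts g / P TS G.
The two rarest classes, P ts g and p TS G, are the double crossovers. Comparing them with the parentals, only the p allele has switched, so p is the middle locus and the order is ts – p – g.
Crossovers in the ts–p interval produce the single-crossover classes p TS g and P ts G (151 + 139 = 290) plus the double crossovers (9).
RF(ts–p) = (290 + 9) / 1500 = 299/1500 = 0.1993 → 19.9 centimorgans.

19.9 centimorgans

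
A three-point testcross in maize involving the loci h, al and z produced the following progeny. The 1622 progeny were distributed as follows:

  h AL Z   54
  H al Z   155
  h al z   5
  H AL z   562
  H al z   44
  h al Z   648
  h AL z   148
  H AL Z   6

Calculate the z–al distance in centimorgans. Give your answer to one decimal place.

6.7 centimorgans

The two most frequent reciprocal classes, H AL z and h al Z, are the parental types, so the F1 was H AL z / h al Z.
The two rarest classes, H AL Z and h al z, are the double crossovers. Comparing them with the parentals, only the z allele has switched, so z is the middle locus and the order is h – z – al.
Crossovers in the z–al interval produce the single-crossover classes H al z and h AL Z (44 + 54 = 98) plus the double crossovers (11).
RF(z–al) = (98 + 11) / 1622 = 109/1622 = 0.0672 → 6.7 centimorgans.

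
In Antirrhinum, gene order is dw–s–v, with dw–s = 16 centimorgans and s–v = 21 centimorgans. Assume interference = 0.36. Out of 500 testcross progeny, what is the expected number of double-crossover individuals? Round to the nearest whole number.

11

Map distances give recombination frequencies of 0.160 and 0.210 for the two intervals.
With interference 0.36 (so coincidence = 0.64), expected double-crossover frequency = 0.160 × 0.210 × 0.64 = 0.02150.
Expected number = 0.02150 × 500 = 10.75 ≈ 11.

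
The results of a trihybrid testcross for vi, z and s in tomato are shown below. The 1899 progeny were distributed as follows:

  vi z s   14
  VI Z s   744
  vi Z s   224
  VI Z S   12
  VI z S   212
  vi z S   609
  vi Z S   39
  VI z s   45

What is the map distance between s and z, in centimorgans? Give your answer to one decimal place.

The two most frequent reciprocal classes, VI Z s and vi z S, are the parental types, so the F1 was VI Z s / vi z S.
The two rarest classes, VI Z S and vi z s, are the double crossovers. Comparing them with the parentals, only the s allele has switched, so s is the middle locus and the order is z – s – vi.
Crossovers in the z–s interval produce the single-crossover classes VI z s and vi Z S (45 + 39 = 84) plus the double crossovers (26).
RF(z–s) = (84 + 26) / 1899 = 110/1899 = 0.0579 → 5.8 centimorgans.

5.8 centimorgans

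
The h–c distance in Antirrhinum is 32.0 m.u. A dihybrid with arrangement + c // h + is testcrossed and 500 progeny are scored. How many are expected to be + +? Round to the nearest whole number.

A map distance of 32.0 m.u. corresponds to a recombination frequency of 0.320.
The F1 is + c / h +, so + + is a recombinant gamete class with expected frequency r/2 = 0.320/2 = 0.1600.
Expected number = 0.1600 × 500 = 80.00 ≈ 80.

80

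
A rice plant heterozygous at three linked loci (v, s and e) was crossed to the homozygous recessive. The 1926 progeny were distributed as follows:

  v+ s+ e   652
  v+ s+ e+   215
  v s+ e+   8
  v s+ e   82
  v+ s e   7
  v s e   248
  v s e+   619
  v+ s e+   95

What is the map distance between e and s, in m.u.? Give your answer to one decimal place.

The two most frequent reciprocal classes, v+ s+ e and v s e+, are the parental types, so the F1 was v+ s+ e / v s e+.
The two rarest classes, v+ s e and v s+ e+, are the double crossovers. Comparing them with the parentals, only the s allele has switched, so s is the middle locus and the order is v – s – e.
Crossovers in the s–e interval produce the single-crossover classes v+ s+ e+ and v s e (215 + 248 = 463) plus the double crossovers (15).
RF(s–e) = (463 + 15) / 1926 = 478/1926 = 0.2482 → 24.8 m.u.

24.8 m.u.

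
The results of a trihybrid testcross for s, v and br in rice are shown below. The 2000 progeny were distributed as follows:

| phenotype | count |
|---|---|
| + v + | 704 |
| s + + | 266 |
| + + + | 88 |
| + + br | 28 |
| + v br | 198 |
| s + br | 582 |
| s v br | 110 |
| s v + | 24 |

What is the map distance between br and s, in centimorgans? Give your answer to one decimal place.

The two most frequent reciprocal classes, + v + and s + br, are the parental types, so the F1 was + v + / s + br.
The two rarest classes, s v + and + + br, are the double crossovers. Comparing them with the parentals, only the s allele has switched, so s is the middle locus and the order is br – s – v.
Crossovers in the br–s interval produce the single-crossover classes + v br and s + + (198 + 266 = 464) plus the double crossovers (52).
RF(br–s) = (464 + 52) / 2000 = 516/2000 = 0.2580 → 25.8 centimorgans.

25.8 centimorgans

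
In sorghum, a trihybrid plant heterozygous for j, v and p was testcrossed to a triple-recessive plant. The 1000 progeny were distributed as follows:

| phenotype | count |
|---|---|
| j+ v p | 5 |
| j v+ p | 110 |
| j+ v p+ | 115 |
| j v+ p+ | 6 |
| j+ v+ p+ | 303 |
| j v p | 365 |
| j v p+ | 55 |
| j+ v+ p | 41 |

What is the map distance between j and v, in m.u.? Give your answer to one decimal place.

23.6 m.u.

The two most frequent reciprocal classes, j+ v+ p+ and j v p, are the parental types, so the F1 was j+ v+ p+ / j v p.
The two rarest classes, j v+ p+ and j+ v p, are the double crossovers. Comparing them with the parentals, only the j allele has switched, so j is the middle locus and the order is v – j – p.
Crossovers in the v–j interval produce the single-crossover classes j+ v p+ and j v+ p (115 + 110 = 225) plus the double crossovers (11).
RF(v–j) = (225 + 11) / 1000 = 236/1000 = 0.2360 → 23.6 m.u.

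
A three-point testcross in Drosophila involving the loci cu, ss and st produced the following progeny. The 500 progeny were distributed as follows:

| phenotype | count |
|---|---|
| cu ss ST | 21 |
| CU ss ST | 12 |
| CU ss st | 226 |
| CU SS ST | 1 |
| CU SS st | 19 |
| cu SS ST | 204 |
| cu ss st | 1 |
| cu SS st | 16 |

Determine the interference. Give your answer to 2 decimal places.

0.21

The two most frequent reciprocal classes, cu SS ST and CU ss st, are the parental types, so the F1 was cu SS ST / CU ss st.
The two rarest classes, CU SS ST and cu ss st, are the double crossovers. Comparing them with the parentals, only the cu allele has switched, so cu is the middle locus and the order is ss – cu – st.
ss–cu: (40 + 2)/500 = 0.0840; cu–st: (28 + 2)/500 = 0.0600.
Expected DCO frequency = 0.0840 × 0.0600 ≈ 0.00504; observed = 2/500 ≈ 0.00400.
Coefficient of coincidence = 0.00400/0.00504 ≈ 0.79; interference = 1 − 0.79 = 0.21.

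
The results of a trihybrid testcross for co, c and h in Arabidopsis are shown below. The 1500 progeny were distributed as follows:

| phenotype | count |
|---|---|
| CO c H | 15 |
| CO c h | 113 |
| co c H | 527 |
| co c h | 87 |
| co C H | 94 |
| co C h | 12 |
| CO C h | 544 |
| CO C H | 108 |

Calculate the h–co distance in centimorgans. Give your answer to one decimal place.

The two most frequent reciprocal classes, co c H and CO C h, are the parental types, so the F1 was co c H / CO C h.
The two rarest classes, CO c H and co C h, are the double crossovers. Comparing them with the parentals, only the co allele has switched, so co is the middle locus and the order is h – co – c.
Crossovers in the h–co interval produce the single-crossover classes co c h and CO C H (87 + 108 = 195) plus the double crossovers (27).
RF(h–co) = (195 + 27) / 1500 = 222/1500 = 0.1480 → 14.8 centimorgans.

14.8 centimorgans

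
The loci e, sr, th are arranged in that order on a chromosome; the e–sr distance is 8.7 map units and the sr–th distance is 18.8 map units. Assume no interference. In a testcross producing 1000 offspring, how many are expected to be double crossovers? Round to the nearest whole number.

Map distances give recombination frequencies of 0.087 and 0.188 for the two intervals.
With no interference, expected double-crossover frequency = 0.087 × 0.188 = 0.01636.
Expected number = 0.01636 × 1000 = 16.36 ≈ 16.

16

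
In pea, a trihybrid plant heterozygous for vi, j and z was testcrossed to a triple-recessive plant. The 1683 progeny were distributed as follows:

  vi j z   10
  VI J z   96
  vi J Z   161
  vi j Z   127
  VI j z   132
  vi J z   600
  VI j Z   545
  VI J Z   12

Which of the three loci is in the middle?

j

The two most frequent reciprocal classes, VI j Z and vi J z, are the parental types, so the F1 was VI j Z / vi J z.
The two rarest classes, VI J Z and vi j z, are the double crossovers. Comparing them with the parentals, only the j allele has switched, so j is the middle locus and the order is vi – j – z.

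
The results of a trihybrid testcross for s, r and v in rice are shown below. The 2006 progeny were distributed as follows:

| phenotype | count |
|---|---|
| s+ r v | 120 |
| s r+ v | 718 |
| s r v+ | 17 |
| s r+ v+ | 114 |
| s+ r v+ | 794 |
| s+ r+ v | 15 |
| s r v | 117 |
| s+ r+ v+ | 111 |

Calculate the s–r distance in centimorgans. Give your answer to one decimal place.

The two most frequent reciprocal classes, s r+ v and s+ r v+, are the parental types, so the F1 was s r+ v / s+ r v+.
The two rarest classes, s+ r+ v and s r v+, are the double crossovers. Comparing them with the parentals, only the s allele has switched, so s is the middle locus and the order is v – s – r.
Crossovers in the s–r interval produce the single-crossover classes s r v and s+ r+ v+ (117 + 111 = 228) plus the double crossovers (32).
RF(s–r) = (228 + 32) / 2006 = 260/2006 = 0.1296 → 13.0 centimorgans.

13.0 centimorgans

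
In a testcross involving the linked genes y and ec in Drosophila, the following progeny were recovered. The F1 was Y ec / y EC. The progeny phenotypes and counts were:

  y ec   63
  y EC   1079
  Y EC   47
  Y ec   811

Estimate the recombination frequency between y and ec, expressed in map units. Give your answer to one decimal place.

5.5 map units

The recombinant classes are Y EC and y ec: 47 + 63 = 110.
Recombination frequency = 110/2000 = 0.0550 ≈ 5.5%, i.e. 5.5 map units.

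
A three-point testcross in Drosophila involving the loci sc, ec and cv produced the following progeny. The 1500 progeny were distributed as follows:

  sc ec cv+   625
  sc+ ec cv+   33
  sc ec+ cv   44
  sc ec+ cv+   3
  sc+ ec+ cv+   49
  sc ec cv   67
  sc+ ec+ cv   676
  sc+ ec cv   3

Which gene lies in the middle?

The two most frequent reciprocal classes, sc ec cv+ and sc+ ec+ cv, are the parental types, so the F1 was sc ec cv+ / sc+ ec+ cv.
The two rarest classes, sc ec+ cv+ and sc+ ec cv, are the double crossovers. Comparing them with the parentals, only the ec allele has switched, so ec is the middle locus and the order is sc – ec – cv.

ec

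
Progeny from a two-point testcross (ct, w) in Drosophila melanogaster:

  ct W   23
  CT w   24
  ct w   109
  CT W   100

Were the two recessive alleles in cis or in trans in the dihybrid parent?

cis

The two most frequent classes are CT W (100) and ct w (109); these are the parental (non-recombinant) types.
So the F1 carried CT W on one chromosome and ct w on the other — the recessive alleles are on the same chromosome (cis / coupling).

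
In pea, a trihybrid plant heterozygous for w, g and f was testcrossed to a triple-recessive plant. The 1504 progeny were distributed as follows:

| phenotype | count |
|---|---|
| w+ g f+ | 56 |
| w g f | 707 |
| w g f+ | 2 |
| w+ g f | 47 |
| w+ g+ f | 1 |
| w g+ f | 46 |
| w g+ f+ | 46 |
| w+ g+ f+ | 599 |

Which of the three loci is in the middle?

The two most frequent reciprocal classes, w g f and w+ g+ f+, are the parental types, so the F1 was w g f / w+ g+ f+.
The two rarest classes, w g f+ and w+ g+ f, are the double crossovers. Comparing them with the parentals, only the f allele has switched, so f is the middle locus and the order is w – f – g.

f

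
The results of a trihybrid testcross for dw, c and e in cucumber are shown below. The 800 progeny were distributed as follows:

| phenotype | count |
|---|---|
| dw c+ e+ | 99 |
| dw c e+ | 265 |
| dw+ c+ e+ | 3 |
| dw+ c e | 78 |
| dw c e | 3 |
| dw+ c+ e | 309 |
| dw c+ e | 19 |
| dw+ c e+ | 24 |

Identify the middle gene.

e

The two most frequent reciprocal classes, dw+ c+ e and dw c e+, are the parental types, so the F1 was dw+ c+ e / dw c e+.
The two rarest classes, dw+ c+ e+ and dw c e, are the double crossovers. Comparing them with the parentals, only the e allele has switched, so e is the middle locus and the order is dw – e – c.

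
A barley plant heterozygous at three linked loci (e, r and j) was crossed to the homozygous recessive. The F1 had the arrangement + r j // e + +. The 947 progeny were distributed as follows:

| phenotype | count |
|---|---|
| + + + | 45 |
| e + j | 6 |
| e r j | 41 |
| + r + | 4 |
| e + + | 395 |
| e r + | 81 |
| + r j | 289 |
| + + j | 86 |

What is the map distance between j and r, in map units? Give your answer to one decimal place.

18.7 map units

The two rarest classes, + r + and e + j, are the double crossovers. Comparing them with the parentals, only the j allele has switched, so j is the middle locus and the order is e – j – r.
Crossovers in the j–r interval produce the single-crossover classes + + j and e r + (86 + 81 = 167) plus the double crossovers (10).
RF(j–r) = (167 + 10) / 947 = 177/947 = 0.1869 → 18.7 map units.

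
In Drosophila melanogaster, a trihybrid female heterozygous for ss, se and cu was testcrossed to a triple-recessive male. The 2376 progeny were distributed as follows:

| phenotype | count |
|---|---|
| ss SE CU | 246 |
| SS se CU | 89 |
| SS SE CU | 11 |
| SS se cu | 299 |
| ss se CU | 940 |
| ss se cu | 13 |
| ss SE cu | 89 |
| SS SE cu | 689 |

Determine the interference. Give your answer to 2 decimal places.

The two most frequent reciprocal classes, ss se CU and SS SE cu, are the parental types, so the F1 was ss se CU / SS SE cu.
The two rarest classes, ss se cu and SS SE CU, are the double crossovers. Comparing them with the parentals, only the cu allele has switched, so cu is the middle locus and the order is ss – cu – se.
ss–cu: (178 + 24)/2376 = 0.0850; cu–se: (545 + 24)/2376 = 0.2395.
Expected DCO frequency = 0.0850 × 0.2395 ≈ 0.02036; observed = 24/2376 ≈ 0.01010.
Coefficient of coincidence = 0.01010/0.02036 ≈ 0.50; interference = 1 − 0.50 = 0.50.

0.50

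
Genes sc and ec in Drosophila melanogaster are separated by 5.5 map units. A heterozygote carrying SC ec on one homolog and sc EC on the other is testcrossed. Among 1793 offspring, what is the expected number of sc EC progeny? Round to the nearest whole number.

847

A map distance of 5.5 map units corresponds to a recombination frequency of 0.055.
The F1 is SC ec / sc EC, so sc EC is a parental gamete class with expected frequency (1 − r)/2 = 0.945/2 = 0.4725.
Expected number = 0.4725 × 1793 = 847.19 ≈ 847.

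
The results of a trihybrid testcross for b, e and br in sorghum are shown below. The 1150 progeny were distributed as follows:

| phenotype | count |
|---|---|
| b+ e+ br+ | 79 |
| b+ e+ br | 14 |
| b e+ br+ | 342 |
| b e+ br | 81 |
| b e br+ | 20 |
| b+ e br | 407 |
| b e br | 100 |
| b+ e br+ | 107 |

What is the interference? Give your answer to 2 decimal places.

The two most frequent reciprocal classes, b e+ br+ and b+ e br, are the parental types, so the F1 was b e+ br+ / b+ e br.
The two rarest classes, b e br+ and b+ e+ br, are the double crossovers. Comparing them with the parentals, only the e allele has switched, so e is the middle locus and the order is b – e – br.
b–e: (179 + 34)/1150 = 0.1852; e–br: (188 + 34)/1150 = 0.1930.
Expected DCO frequency = 0.1852 × 0.1930 ≈ 0.03574; observed = 34/1150 ≈ 0.02957.
Coefficient of coincidence = 0.02957/0.03574 ≈ 0.83; interference = 1 − 0.83 = 0.17.

0.17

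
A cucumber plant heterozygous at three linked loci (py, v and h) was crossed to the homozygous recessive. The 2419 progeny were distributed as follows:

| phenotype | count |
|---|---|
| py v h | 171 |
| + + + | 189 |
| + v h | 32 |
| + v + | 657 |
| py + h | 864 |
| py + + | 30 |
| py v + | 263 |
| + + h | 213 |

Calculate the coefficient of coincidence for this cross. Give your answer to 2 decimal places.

The two most frequent reciprocal classes, py + h and + v +, are the parental types, so the F1 was py + h / + v +.
The two rarest classes, py + + and + v h, are the double crossovers. Comparing them with the parentals, only the h allele has switched, so h is the middle locus and the order is py – h – v.
py–h: (476 + 62)/2419 = 0.2224; h–v: (360 + 62)/2419 = 0.1745.
Expected DCO frequency = 0.2224 × 0.1745 ≈ 0.03881; observed = 62/2419 ≈ 0.02563.
Coefficient of coincidence = 0.02563/0.03881 ≈ 0.66.

0.66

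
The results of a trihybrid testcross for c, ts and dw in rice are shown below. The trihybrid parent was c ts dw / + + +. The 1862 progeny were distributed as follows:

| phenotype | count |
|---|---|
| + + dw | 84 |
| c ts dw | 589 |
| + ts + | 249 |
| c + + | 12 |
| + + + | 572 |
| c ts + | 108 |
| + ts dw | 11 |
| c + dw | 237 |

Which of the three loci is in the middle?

The two rarest classes, + ts dw and c + +, are the double crossovers. Comparing them with the parentals, only the c allele has switched, so c is the middle locus and the order is ts – c – dw.

c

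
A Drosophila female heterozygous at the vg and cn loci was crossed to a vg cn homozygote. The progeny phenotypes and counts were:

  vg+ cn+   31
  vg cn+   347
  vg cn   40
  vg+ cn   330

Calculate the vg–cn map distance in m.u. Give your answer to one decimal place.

9.5 m.u.

The two most frequent classes, vg+ cn (330) and vg cn+ (347), are the parental types, so the F1 was vg+ cn / vg cn+.
The recombinant classes are vg+ cn+ and vg cn: 31 + 40 = 71.
Recombination frequency = 71/748 = 0.0949 ≈ 9.5%, i.e. 9.5 m.u.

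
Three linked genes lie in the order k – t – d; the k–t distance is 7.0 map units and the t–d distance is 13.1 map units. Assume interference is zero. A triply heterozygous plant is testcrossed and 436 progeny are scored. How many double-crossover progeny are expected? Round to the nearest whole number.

4

Map distances give recombination frequencies of 0.070 and 0.131 for the two intervals.
With no interference, expected double-crossover frequency = 0.070 × 0.131 = 0.00917.
Expected number = 0.00917 × 436 = 4.00 ≈ 4.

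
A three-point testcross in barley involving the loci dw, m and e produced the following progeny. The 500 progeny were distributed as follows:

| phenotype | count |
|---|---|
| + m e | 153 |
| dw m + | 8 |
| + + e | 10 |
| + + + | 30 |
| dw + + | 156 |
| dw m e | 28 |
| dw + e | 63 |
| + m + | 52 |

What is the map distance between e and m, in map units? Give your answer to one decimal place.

26.6 map units

The two most frequent reciprocal classes, + m e and dw + +, are the parental types, so the F1 was + m e / dw + +.
The two rarest classes, + + e and dw m +, are the double crossovers. Comparing them with the parentals, only the m allele has switched, so m is the middle locus and the order is e – m – dw.
Crossovers in the e–m interval produce the single-crossover classes + m + and dw + e (52 + 63 = 115) plus the double crossovers (18).
RF(e–m) = (115 + 18) / 500 = 133/500 = 0.2660 → 26.6 map units.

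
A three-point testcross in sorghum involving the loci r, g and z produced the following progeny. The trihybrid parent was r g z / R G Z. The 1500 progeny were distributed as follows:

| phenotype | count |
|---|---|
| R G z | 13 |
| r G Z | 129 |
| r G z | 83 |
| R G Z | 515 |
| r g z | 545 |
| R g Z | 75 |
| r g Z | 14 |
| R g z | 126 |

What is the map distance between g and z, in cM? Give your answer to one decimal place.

12.3 cM

The two rarest classes, r g Z and R G z, are the double crossovers. Comparing them with the parentals, only the z allele has switched, so z is the middle locus and the order is r – z – g.
Crossovers in the z–g interval produce the single-crossover classes r G z and R g Z (83 + 75 = 158) plus the double crossovers (27).
RF(z–g) = (158 + 27) / 1500 = 185/1500 = 0.1233 → 12.3 cM.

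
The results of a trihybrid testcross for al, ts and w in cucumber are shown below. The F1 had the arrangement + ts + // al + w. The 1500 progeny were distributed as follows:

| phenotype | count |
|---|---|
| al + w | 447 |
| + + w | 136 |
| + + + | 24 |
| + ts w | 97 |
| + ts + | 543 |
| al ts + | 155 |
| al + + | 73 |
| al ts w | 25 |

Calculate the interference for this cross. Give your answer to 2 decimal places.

The two rarest classes, + + + and al ts w, are the double crossovers. Comparing them with the parentals, only the ts allele has switched, so ts is the middle locus and the order is al – ts – w.
al–ts: (291 + 49)/1500 = 0.2267; ts–w: (170 + 49)/1500 = 0.1460.
Expected DCO frequency = 0.2267 × 0.1460 ≈ 0.03310; observed = 49/1500 ≈ 0.03267.
Coefficient of coincidence = 0.03267/0.03310 ≈ 0.99; interference = 1 − 0.99 = 0.01.

0.01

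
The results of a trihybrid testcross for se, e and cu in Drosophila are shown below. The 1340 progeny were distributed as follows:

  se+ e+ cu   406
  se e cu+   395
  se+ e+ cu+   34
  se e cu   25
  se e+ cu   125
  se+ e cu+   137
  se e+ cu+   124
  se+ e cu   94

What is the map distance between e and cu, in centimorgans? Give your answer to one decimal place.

20.7 centimorgans

The two most frequent reciprocal classes, se e cu+ and se+ e+ cu, are the parental types, so the F1 was se e cu+ / se+ e+ cu.
The two rarest classes, se e cu and se+ e+ cu+, are the double crossovers. Comparing them with the parentals, only the cu allele has switched, so cu is the middle locus and the order is e – cu – se.
Crossovers in the e–cu interval produce the single-crossover classes se e+ cu+ and se+ e cu (124 + 94 = 218) plus the double crossovers (59).
RF(e–cu) = (218 + 59) / 1340 = 277/1340 = 0.2067 → 20.7 centimorgans.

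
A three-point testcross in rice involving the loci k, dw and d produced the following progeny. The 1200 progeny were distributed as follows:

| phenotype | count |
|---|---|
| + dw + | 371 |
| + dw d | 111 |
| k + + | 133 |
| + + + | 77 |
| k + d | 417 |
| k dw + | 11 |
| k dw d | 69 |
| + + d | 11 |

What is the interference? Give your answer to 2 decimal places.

0.41

The two most frequent reciprocal classes, + dw + and k + d, are the parental types, so the F1 was + dw + / k + d.
The two rarest classes, k dw + and + + d, are the double crossovers. Comparing them with the parentals, only the k allele has switched, so k is the middle locus and the order is dw – k – d.
dw–k: (146 + 22)/1200 = 0.1400; k–d: (244 + 22)/1200 = 0.2217.
Expected DCO frequency = 0.1400 × 0.2217 ≈ 0.03104; observed = 22/1200 ≈ 0.01833.
Coefficient of coincidence = 0.01833/0.03104 ≈ 0.59; interference = 1 − 0.59 = 0.41.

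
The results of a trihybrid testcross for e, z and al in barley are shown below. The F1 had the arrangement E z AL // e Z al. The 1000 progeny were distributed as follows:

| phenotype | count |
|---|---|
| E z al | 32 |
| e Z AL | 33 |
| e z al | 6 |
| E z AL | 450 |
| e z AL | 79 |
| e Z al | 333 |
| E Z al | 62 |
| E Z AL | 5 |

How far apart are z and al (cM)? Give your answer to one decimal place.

The two rarest classes, E Z AL and e z al, are the double crossovers. Comparing them with the parentals, only the z allele has switched, so z is the middle locus and the order is e – z – al.
Crossovers in the z–al interval produce the single-crossover classes E z al and e Z AL (32 + 33 = 65) plus the double crossovers (11).
RF(z–al) = (65 + 11) / 1000 = 76/1000 = 0.0760 → 7.6 cM.

7.6 cM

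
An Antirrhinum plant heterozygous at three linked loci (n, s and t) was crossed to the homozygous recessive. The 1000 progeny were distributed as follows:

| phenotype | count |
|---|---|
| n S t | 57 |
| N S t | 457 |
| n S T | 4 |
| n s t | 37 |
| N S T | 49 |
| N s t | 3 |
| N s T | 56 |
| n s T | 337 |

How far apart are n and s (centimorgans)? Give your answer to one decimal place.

The two most frequent reciprocal classes, n s T and N S t, are the parental types, so the F1 was n s T / N S t.
The two rarest classes, n S T and N s t, are the double crossovers. Comparing them with the parentals, only the s allele has switched, so s is the middle locus and the order is n – s – t.
Crossovers in the n–s interval produce the single-crossover classes N s T and n S t (56 + 57 = 113) plus the double crossovers (7).
RF(n–s) = (113 + 7) / 1000 = 120/1000 = 0.1200 → 12.0 centimorgans.

12.0 centimorgans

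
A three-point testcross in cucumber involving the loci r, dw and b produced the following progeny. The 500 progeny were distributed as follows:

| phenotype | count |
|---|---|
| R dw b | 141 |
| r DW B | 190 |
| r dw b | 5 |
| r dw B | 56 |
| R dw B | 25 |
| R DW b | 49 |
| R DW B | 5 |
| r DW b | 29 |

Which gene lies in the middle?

r

The two most frequent reciprocal classes, r DW B and R dw b, are the parental types, so the F1 was r DW B / R dw b.
The two rarest classes, R DW B and r dw b, are the double crossovers. Comparing them with the parentals, only the r allele has switched, so r is the middle locus and the order is dw – r – b.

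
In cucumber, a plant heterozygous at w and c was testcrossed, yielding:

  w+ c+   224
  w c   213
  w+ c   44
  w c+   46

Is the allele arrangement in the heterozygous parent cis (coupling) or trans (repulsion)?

The two most frequent classes are w+ c+ (224) and w c (213); these are the parental (non-recombinant) types.
So the F1 carried w+ c+ on one chromosome and w c on the other — the recessive alleles are on the same chromosome (cis / coupling).

cis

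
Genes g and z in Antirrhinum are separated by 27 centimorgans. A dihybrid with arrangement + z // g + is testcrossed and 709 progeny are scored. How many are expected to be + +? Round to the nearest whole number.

A map distance of 27 centimorgans corresponds to a recombination frequency of 0.270.
The F1 is + z / g +, so + + is a recombinant gamete class with expected frequency r/2 = 0.270/2 = 0.1350.
Expected number = 0.1350 × 709 = 95.72 ≈ 96.

96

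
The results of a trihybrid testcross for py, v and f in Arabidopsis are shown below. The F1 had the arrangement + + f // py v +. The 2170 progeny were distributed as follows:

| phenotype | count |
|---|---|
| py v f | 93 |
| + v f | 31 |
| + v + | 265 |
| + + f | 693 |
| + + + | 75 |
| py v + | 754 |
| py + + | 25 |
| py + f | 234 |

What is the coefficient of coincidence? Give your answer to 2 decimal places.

0.98

The two rarest classes, + v f and py + +, are the double crossovers. Comparing them with the parentals, only the v allele has switched, so v is the middle locus and the order is f – v – py.
f–v: (168 + 56)/2170 = 0.1032; v–py: (499 + 56)/2170 = 0.2558.
Expected DCO frequency = 0.1032 × 0.2558 ≈ 0.02640; observed = 56/2170 ≈ 0.02581.
Coefficient of coincidence = 0.02581/0.02640 ≈ 0.98.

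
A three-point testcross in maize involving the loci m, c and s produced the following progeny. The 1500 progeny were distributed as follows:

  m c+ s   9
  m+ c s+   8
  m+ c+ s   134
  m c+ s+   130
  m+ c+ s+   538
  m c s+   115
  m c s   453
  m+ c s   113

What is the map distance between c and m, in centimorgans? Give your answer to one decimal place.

17.3 centimorgans

The two most frequent reciprocal classes, m+ c+ s+ and m c s, are the parental types, so the F1 was m+ c+ s+ / m c s.
The two rarest classes, m+ c s+ and m c+ s, are the double crossovers. Comparing them with the parentals, only the c allele has switched, so c is the middle locus and the order is m – c – s.
Crossovers in the m–c interval produce the single-crossover classes m c+ s+ and m+ c s (130 + 113 = 243) plus the double crossovers (17).
RF(m–c) = (243 + 17) / 1500 = 260/1500 = 0.1733 → 17.3 centimorgans.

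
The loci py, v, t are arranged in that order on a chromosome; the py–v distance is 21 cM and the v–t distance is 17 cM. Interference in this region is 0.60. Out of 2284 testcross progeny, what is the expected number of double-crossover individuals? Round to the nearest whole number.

33

Map distances give recombination frequencies of 0.210 and 0.170 for the two intervals.
With interference 0.60 (so coincidence = 0.40), expected double-crossover frequency = 0.210 × 0.170 × 0.40 = 0.01428.
Expected number = 0.01428 × 2284 = 32.62 ≈ 33.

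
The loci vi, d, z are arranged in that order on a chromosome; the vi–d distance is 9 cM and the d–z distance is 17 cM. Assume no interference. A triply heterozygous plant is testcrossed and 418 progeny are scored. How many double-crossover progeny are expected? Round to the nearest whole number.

Map distances give recombination frequencies of 0.090 and 0.170 for the two intervals.
With no interference, expected double-crossover frequency = 0.090 × 0.170 = 0.01530.
Expected number = 0.01530 × 418 = 6.40 ≈ 6.

6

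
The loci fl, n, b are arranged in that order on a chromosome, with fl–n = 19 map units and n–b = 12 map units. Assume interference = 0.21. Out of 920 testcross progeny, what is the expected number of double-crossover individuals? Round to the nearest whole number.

Map distances give recombination frequencies of 0.190 and 0.120 for the two intervals.
With interference 0.21 (so coincidence = 0.79), expected double-crossover frequency = 0.190 × 0.120 × 0.79 = 0.01801.
Expected number = 0.01801 × 920 = 16.57 ≈ 17.

17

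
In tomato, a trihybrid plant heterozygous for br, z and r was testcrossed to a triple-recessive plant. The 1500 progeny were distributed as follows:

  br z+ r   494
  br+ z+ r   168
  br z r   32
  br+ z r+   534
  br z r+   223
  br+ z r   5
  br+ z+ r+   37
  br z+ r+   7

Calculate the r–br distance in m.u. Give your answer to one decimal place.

The two most frequent reciprocal classes, br+ z r+ and br z+ r, are the parental types, so the F1 was br+ z r+ / br z+ r.
The two rarest classes, br+ z r and br z+ r+, are the double crossovers. Comparing them with the parentals, only the r allele has switched, so r is the middle locus and the order is z – r – br.
Crossovers in the r–br interval produce the single-crossover classes br z r+ and br+ z+ r (223 + 168 = 391) plus the double crossovers (12).
RF(r–br) = (391 + 12) / 1500 = 403/1500 = 0.2687 → 26.9 m.u.

26.9 m.u.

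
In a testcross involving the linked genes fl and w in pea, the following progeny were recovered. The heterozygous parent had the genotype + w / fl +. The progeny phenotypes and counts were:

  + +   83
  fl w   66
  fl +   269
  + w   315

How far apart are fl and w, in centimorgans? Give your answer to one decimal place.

20.3 centimorgans

The recombinant classes are + + and fl w: 83 + 66 = 149.
Recombination frequency = 149/733 = 0.2033 ≈ 20.3%, i.e. 20.3 centimorgans.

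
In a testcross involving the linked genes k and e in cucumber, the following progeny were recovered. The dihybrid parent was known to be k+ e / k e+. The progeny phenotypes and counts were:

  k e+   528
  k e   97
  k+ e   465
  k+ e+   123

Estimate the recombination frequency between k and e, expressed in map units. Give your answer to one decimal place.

The recombinant classes are k+ e+ and k e: 123 + 97 = 220.
Recombination frequency = 220/1213 = 0.1814 ≈ 18.1%, i.e. 18.1 map units.

18.1 map units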